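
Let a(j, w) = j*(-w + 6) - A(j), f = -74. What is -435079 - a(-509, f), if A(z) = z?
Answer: -394868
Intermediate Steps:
a(j, w) = -j + j*(6 - w) (a(j, w) = j*(-w + 6) - j = j*(6 - w) - j = -j + j*(6 - w))
-435079 - a(-509, f) = -435079 - (-509)*(5 - 1*(-74)) = -435079 - (-509)*(5 + 74) = -435079 - (-509)*79 = -435079 - 1*(-40211) = -435079 + 40211 = -394868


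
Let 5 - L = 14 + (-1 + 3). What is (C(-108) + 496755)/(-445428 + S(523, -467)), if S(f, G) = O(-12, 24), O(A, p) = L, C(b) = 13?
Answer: -496768/445439 ≈ -1.1152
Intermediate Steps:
L = -11 (L = 5 - (14 + (-1 + 3)) = 5 - (14 + 2) = 5 - 1*16 = 5 - 16 = -11)
O(A, p) = -11
S(f, G) = -11
(C(-108) + 496755)/(-445428 + S(523, -467)) = (13 + 496755)/(-445428 - 11) = 496768/(-445439) = 496768*(-1/445439) = -496768/445439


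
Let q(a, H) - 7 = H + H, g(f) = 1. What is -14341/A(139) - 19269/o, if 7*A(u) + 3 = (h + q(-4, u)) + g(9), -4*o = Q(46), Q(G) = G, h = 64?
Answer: 11063785/7981 ≈ 1386.3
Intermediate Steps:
o = -23/2 (o = -¼*46 = -23/2 ≈ -11.500)
q(a, H) = 7 + 2*H (q(a, H) = 7 + (H + H) = 7 + 2*H)
A(u) = 69/7 + 2*u/7 (A(u) = -3/7 + ((64 + (7 + 2*u)) + 1)/7 = -3/7 + ((71 + 2*u) + 1)/7 = -3/7 + (72 + 2*u)/7 = -3/7 + (72/7 + 2*u/7) = 69/7 + 2*u/7)
-14341/A(139) - 19269/o = -14341/(69/7 + (2/7)*139) - 19269/(-23/2) = -14341/(69/7 + 278/7) - 19269*(-2/23) = -14341/347/7 + 38538/23 = -14341*7/347 + 38538/23 = -100387/347 + 38538/23 = 11063785/7981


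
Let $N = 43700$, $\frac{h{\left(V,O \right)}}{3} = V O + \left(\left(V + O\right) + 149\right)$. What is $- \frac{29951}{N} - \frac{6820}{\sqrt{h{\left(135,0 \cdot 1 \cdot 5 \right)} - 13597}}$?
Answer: $- \frac{29951}{43700} + \frac{1364 i \sqrt{12745}}{2549} \approx -0.68538 + 60.411 i$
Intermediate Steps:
$h{\left(V,O \right)} = 447 + 3 O + 3 V + 3 O V$ ($h{\left(V,O \right)} = 3 \left(V O + \left(\left(V + O\right) + 149\right)\right) = 3 \left(O V + \left(\left(O + V\right) + 149\right)\right) = 3 \left(O V + \left(149 + O + V\right)\right) = 3 \left(149 + O + V + O V\right) = 447 + 3 O + 3 V + 3 O V$)
$- \frac{29951}{N} - \frac{6820}{\sqrt{h{\left(135,0 \cdot 1 \cdot 5 \right)} - 13597}} = - \frac{29951}{43700} - \frac{6820}{\sqrt{\left(447 + 3 \cdot 0 \cdot 1 \cdot 5 + 3 \cdot 135 + 3 \cdot 0 \cdot 1 \cdot 5 \cdot 135\right) - 13597}} = \left(-29951\right) \frac{1}{43700} - \frac{6820}{\sqrt{\left(447 + 3 \cdot 0 \cdot 5 + 405 + 3 \cdot 0 \cdot 5 \cdot 135\right) - 13597}} = - \frac{29951}{43700} - \frac{6820}{\sqrt{\left(447 + 3 \cdot 0 + 405 + 3 \cdot 0 \cdot 135\right) - 13597}} = - \frac{29951}{43700} - \frac{6820}{\sqrt{\left(447 + 0 + 405 + 0\right) - 13597}} = - \frac{29951}{43700} - \frac{6820}{\sqrt{852 - 13597}} = - \frac{29951}{43700} - \frac{6820}{\sqrt{-12745}} = - \frac{29951}{43700} - \frac{6820}{i \sqrt{12745}} = - \frac{29951}{43700} - 6820 \left(- \frac{i \sqrt{12745}}{12745}\right) = - \frac{29951}{43700} + \frac{1364 i \sqrt{12745}}{2549}$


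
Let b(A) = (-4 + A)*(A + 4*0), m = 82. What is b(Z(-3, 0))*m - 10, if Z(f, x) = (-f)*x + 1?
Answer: -256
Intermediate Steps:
Z(f, x) = 1 - f*x (Z(f, x) = -f*x + 1 = 1 - f*x)
b(A) = A*(-4 + A) (b(A) = (-4 + A)*(A + 0) = (-4 + A)*A = A*(-4 + A))
b(Z(-3, 0))*m - 10 = ((1 - 1*(-3)*0)*(-4 + (1 - 1*(-3)*0)))*82 - 10 = ((1 + 0)*(-4 + (1 + 0)))*82 - 10 = (1*(-4 + 1))*82 - 10 = (1*(-3))*82 - 10 = -3*82 - 10 = -246 - 10 = -256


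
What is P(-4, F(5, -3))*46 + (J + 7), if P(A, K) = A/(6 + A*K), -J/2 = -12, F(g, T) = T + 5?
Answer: 123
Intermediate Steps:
F(g, T) = 5 + T
J = 24 (J = -2*(-12) = 24)
P(A, K) = A/(6 + A*K)
P(-4, F(5, -3))*46 + (J + 7) = -4/(6 - 4*(5 - 3))*46 + (24 + 7) = -4/(6 - 4*2)*46 + 31 = -4/(6 - 8)*46 + 31 = -4/(-2)*46 + 31 = -4*(-½)*46 + 31 = 2*46 + 31 = 92 + 31 = 123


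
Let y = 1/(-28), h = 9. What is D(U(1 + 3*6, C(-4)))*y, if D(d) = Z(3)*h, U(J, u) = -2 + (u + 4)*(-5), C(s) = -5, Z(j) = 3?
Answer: -27/28 ≈ -0.96429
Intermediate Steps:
U(J, u) = -22 - 5*u (U(J, u) = -2 + (4 + u)*(-5) = -2 + (-20 - 5*u) = -22 - 5*u)
D(d) = 27 (D(d) = 3*9 = 27)
y = -1/28 (y = 1*(-1/28) = -1/28 ≈ -0.035714)
D(U(1 + 3*6, C(-4)))*y = 27*(-1/28) = -27/28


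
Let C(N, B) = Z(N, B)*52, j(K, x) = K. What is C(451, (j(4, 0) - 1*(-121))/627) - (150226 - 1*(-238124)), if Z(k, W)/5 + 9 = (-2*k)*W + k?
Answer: -18250510/57 ≈ -3.2018e+5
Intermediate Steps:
Z(k, W) = -45 + 5*k - 10*W*k (Z(k, W) = -45 + 5*((-2*k)*W + k) = -45 + 5*(-2*W*k + k) = -45 + 5*(k - 2*W*k) = -45 + (5*k - 10*W*k) = -45 + 5*k - 10*W*k)
C(N, B) = -2340 + 260*N - 520*B*N (C(N, B) = (-45 + 5*N - 10*B*N)*52 = -2340 + 260*N - 520*B*N)
C(451, (j(4, 0) - 1*(-121))/627) - (150226 - 1*(-238124)) = (-2340 + 260*451 - 520*(4 - 1*(-121))/627*451) - (150226 - 1*(-238124)) = (-2340 + 117260 - 520*(4 + 121)*(1/627)*451) - (150226 + 238124) = (-2340 + 117260 - 520*125*(1/627)*451) - 1*388350 = (-2340 + 117260 - 520*125/627*451) - 388350 = (-2340 + 117260 - 2665000/57) - 388350 = 3885440/57 - 388350 = -18250510/57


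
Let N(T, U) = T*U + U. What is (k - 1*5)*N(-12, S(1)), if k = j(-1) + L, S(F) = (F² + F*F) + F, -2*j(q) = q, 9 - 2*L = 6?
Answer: 99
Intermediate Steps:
L = 3/2 (L = 9/2 - ½*6 = 9/2 - 3 = 3/2 ≈ 1.5000)
j(q) = -q/2
S(F) = F + 2*F² (S(F) = (F² + F²) + F = 2*F² + F = F + 2*F²)
k = 2 (k = -½*(-1) + 3/2 = ½ + 3/2 = 2)
N(T, U) = U + T*U
(k - 1*5)*N(-12, S(1)) = (2 - 1*5)*((1*(1 + 2*1))*(1 - 12)) = (2 - 5)*((1*(1 + 2))*(-11)) = -3*1*3*(-11) = -9*(-11) = -3*(-33) = 99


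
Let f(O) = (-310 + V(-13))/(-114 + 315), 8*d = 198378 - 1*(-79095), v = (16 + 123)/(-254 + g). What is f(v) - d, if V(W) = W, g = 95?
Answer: -55774657/1608 ≈ -34686.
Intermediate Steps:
v = -139/159 (v = (16 + 123)/(-254 + 95) = 139/(-159) = 139*(-1/159) = -139/159 ≈ -0.87421)
d = 277473/8 (d = (198378 - 1*(-79095))/8 = (198378 + 79095)/8 = (⅛)*277473 = 277473/8 ≈ 34684.)
f(O) = -323/201 (f(O) = (-310 - 13)/(-114 + 315) = -323/201)
f(v) - d = -323/201 - 1*277473/8 = -323/201 - 277473/8 = -55774657/1608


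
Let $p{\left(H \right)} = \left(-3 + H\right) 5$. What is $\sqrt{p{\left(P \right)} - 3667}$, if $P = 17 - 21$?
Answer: $i \sqrt{3702} \approx 60.844 i$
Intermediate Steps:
$P = -4$ ($P = 17 - 21 = -4$)
$p{\left(H \right)} = -15 + 5 H$
$\sqrt{p{\left(P \right)} - 3667} = \sqrt{\left(-15 + 5 \left(-4\right)\right) - 3667} = \sqrt{\left(-15 - 20\right) - 3667} = \sqrt{-35 - 3667} = \sqrt{-3702} = i \sqrt{3702}$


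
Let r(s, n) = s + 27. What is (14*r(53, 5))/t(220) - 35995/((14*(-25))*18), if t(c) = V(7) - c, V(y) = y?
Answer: 40729/89460 ≈ 0.45528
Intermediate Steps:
r(s, n) = 27 + s
t(c) = 7 - c
(14*r(53, 5))/t(220) - 35995/((14*(-25))*18) = (14*(27 + 53))/(7 - 1*220) - 35995/((14*(-25))*18) = (14*80)/(7 - 220) - 35995/((-350*18)) = 1120/(-213) - 35995/(-6300) = 1120*(-1/213) - 35995*(-1/6300) = -1120/213 + 7199/1260 = 40729/89460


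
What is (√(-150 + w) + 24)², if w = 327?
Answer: (24 + √177)² ≈ 1391.6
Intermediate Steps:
(√(-150 + w) + 24)² = (√(-150 + 327) + 24)² = (√177 + 24)² = (24 + √177)²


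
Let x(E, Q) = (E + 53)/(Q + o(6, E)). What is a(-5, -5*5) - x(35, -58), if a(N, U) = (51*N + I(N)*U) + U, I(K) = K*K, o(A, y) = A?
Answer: -11743/13 ≈ -903.31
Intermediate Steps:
I(K) = K²
x(E, Q) = (53 + E)/(6 + Q) (x(E, Q) = (E + 53)/(Q + 6) = (53 + E)/(6 + Q))
a(N, U) = U + 51*N + U*N² (a(N, U) = (51*N + N²*U) + U = (51*N + U*N²) + U = U + 51*N + U*N²)
a(-5, -5*5) - x(35, -58) = (-5*5 + 51*(-5) - 5*5*(-5)²) - (53 + 35)/(6 - 58) = (-25 - 255 - 25*25) - 88/(-52) = (-25 - 255 - 625) - (-1)*88/52 = -905 - 1*(-22/13) = -905 + 22/13 = -11743/13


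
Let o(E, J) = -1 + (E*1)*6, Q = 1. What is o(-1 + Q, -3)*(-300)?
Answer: 300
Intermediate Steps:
o(E, J) = -1 + 6*E (o(E, J) = -1 + E*6 = -1 + 6*E)
o(-1 + Q, -3)*(-300) = (-1 + 6*(-1 + 1))*(-300) = (-1 + 6*0)*(-300) = (-1 + 0)*(-300) = -1*(-300) = 300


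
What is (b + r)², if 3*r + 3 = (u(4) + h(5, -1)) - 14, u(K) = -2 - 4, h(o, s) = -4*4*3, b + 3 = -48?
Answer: 50176/9 ≈ 5575.1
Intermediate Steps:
b = -51 (b = -3 - 48 = -51)
h(o, s) = -48 (h(o, s) = -16*3 = -48)
u(K) = -6
r = -71/3 (r = -1 + ((-6 - 48) - 14)/3 = -1 + (-54 - 14)/3 = -1 + (⅓)*(-68) = -1 - 68/3 = -71/3 ≈ -23.667)
(b + r)² = (-51 - 71/3)² = (-224/3)² = 50176/9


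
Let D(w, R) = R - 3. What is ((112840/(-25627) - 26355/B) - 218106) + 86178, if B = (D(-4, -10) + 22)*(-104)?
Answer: -150665250851/1142232 ≈ -1.3190e+5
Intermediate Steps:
D(w, R) = -3 + R
B = -936 (B = ((-3 - 10) + 22)*(-104) = (-13 + 22)*(-104) = 9*(-104) = -936)
((112840/(-25627) - 26355/B) - 218106) + 86178 = ((112840/(-25627) - 26355/(-936)) - 218106) + 86178 = ((112840*(-1/25627) - 26355*(-1/936)) - 218106) + 86178 = ((-16120/3661 + 8785/312) - 218106) + 86178 = (27132445/1142232 - 218106) + 86178 = -249100520147/1142232 + 86178 = -150665250851/1142232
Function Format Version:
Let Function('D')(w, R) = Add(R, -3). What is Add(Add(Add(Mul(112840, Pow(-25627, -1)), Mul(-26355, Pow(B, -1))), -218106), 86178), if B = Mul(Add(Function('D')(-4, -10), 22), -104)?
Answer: Rational(-150665250851, 1142232) ≈ -1.3190e+5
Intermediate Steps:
Function('D')(w, R) = Add(-3, R)
B = -936 (B = Mul(Add(Add(-3, -10), 22), -104) = Mul(Add(-13, 22), -104) = Mul(9, -104) = -936)
Add(Add(Add(Mul(112840, Pow(-25627, -1)), Mul(-26355, Pow(B, -1))), -218106), 86178) = Add(Add(Add(Mul(112840, Pow(-25627, -1)), Mul(-26355, Pow(-936, -1))), -218106), 86178) = Add(Add(Add(Mul(112840, Rational(-1, 25627)), Mul(-26355, Rational(-1, 936))), -218106), 86178) = Add(Add(Add(Rational(-16120, 3661), Rational(8785, 312)), -218106), 86178) = Add(Add(Rational(27132445, 1142232), -218106), 86178) = Add(Rational(-249100520147, 1142232), 86178) = Rational(-150665250851, 1142232)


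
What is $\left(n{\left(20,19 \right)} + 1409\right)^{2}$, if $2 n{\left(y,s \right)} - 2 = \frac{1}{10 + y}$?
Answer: $\frac{7157329201}{3600} \approx 1.9881 \cdot 10^{6}$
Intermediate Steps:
$n{\left(y,s \right)} = 1 + \frac{1}{2 \left(10 + y\right)}$
$\left(n{\left(20,19 \right)} + 1409\right)^{2} = \left(\frac{\frac{21}{2} + 20}{10 + 20} + 1409\right)^{2} = \left(\frac{1}{30} \cdot \frac{61}{2} + 1409\right)^{2} = \left(\frac{61}{60} + 1409\right)^{2} = \left(\frac{84601}{60}\right)^{2} = \frac{7157329201}{3600}$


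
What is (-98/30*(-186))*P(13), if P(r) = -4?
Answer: -12152/5 ≈ -2430.4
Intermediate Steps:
(-98/30*(-186))*P(13) = (-98/30*(-186))*(-4) = (-98*1/30*(-186))*(-4) = -49/15*(-186)*(-4) = (3038/5)*(-4) = -12152/5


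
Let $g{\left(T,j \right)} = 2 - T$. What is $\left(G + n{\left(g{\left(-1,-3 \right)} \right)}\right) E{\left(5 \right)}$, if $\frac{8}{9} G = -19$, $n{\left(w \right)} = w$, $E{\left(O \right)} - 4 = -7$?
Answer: $\frac{441}{8} \approx 55.125$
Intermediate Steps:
$E{\left(O \right)} = -3$ ($E{\left(O \right)} = 4 - 7 = -3$)
$G = - \frac{171}{8}$ ($G = \frac{9}{8} \left(-19\right) = - \frac{171}{8} \approx -21.375$)
$\left(G + n{\left(g{\left(-1,-3 \right)} \right)}\right) E{\left(5 \right)} = \left(- \frac{171}{8} + \left(2 - -1\right)\right) \left(-3\right) = \left(- \frac{171}{8} + \left(2 + 1\right)\right) \left(-3\right) = \left(- \frac{171}{8} + 3\right) \left(-3\right) = \left(- \frac{147}{8}\right) \left(-3\right) = \frac{441}{8}$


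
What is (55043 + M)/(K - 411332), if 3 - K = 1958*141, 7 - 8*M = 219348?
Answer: -221003/5499256 ≈ -0.040188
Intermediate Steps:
M = -219341/8 (M = 7/8 - 1/8*219348 = 7/8 - 54837/2 = -219341/8 ≈ -27418.)
K = -276075 (K = 3 - 1958*141 = 3 - 1*276078 = 3 - 276078 = -276075)
(55043 + M)/(K - 411332) = (55043 - 219341/8)/(-276075 - 411332) = (221003/8)/(-687407) = (221003/8)*(-1/687407) = -221003/5499256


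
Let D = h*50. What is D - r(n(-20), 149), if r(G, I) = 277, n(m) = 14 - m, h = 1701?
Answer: 84773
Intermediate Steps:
D = 85050 (D = 1701*50 = 85050)
D - r(n(-20), 149) = 85050 - 1*277 = 85050 - 277 = 84773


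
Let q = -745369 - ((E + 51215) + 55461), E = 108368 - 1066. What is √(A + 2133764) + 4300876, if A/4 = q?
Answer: 4300876 + 2*I*√425906 ≈ 4.3009e+6 + 1305.2*I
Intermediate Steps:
E = 107302
q = -959347 (q = -745369 - ((107302 + 51215) + 55461) = -745369 - (158517 + 55461) = -745369 - 1*213978 = -745369 - 213978 = -959347)
A = -3837388 (A = 4*(-959347) = -3837388)
√(A + 2133764) + 4300876 = √(-3837388 + 2133764) + 4300876 = √(-1703624) + 4300876 = 2*I*√425906 + 4300876 = 4300876 + 2*I*√425906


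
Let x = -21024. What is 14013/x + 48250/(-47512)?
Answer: -23336023/13873504 ≈ -1.6821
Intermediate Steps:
14013/x + 48250/(-47512) = 14013/(-21024) + 48250/(-47512) = 14013*(-1/21024) + 48250*(-1/47512) = -1557/2336 - 24125/23756 = -23336023/13873504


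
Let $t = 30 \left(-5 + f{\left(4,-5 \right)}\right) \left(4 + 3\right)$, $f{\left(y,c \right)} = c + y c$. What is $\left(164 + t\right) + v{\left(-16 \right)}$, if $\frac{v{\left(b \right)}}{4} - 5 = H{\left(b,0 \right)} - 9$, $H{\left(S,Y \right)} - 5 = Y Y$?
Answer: $-6132$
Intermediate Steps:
$H{\left(S,Y \right)} = 5 + Y^{2}$ ($H{\left(S,Y \right)} = 5 + Y Y = 5 + Y^{2}$)
$f{\left(y,c \right)} = c + c y$
$v{\left(b \right)} = 4$ ($v{\left(b \right)} = 20 + 4 \left(\left(5 + 0^{2}\right) - 9\right) = 20 + 4 \left(\left(5 + 0\right) - 9\right) = 20 + 4 \left(5 - 9\right) = 20 + 4 \left(-4\right) = 20 - 16 = 4$)
$t = -6300$ ($t = 30 \left(-5 - 5 \left(1 + 4\right)\right) \left(4 + 3\right) = 30 \left(-5 - 25\right) 7 = 30 \left(\left(-30\right) 7\right) = 30 \left(-210\right) = -6300$)
$\left(164 + t\right) + v{\left(-16 \right)} = \left(164 - 6300\right) + 4 = -6136 + 4 = -6132$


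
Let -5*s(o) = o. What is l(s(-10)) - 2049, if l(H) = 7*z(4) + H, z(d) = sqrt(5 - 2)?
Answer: -2047 + 7*sqrt(3) ≈ -2034.9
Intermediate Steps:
s(o) = -o/5
z(d) = sqrt(3)
l(H) = H + 7*sqrt(3) (l(H) = 7*sqrt(3) + H = H + 7*sqrt(3))
l(s(-10)) - 2049 = (-1/5*(-10) + 7*sqrt(3)) - 2049 = (2 + 7*sqrt(3)) - 2049 = -2047 + 7*sqrt(3)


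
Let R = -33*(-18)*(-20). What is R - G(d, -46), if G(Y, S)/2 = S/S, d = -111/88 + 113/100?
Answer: -11882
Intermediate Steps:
R = -11880 (R = 594*(-20) = -11880)
d = -289/2200 (d = -111*1/88 + 113*(1/100) = -111/88 + 113/100 = -289/2200 ≈ -0.13136)
G(Y, S) = 2 (G(Y, S) = 2*(S/S) = 2*1 = 2)
R - G(d, -46) = -11880 - 1*2 = -11880 - 2 = -11882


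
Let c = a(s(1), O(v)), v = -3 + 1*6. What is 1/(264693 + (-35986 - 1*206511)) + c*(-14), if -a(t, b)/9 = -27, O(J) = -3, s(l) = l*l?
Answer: -75510791/22196 ≈ -3402.0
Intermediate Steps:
v = 3 (v = -3 + 6 = 3)
s(l) = l²
a(t, b) = 243 (a(t, b) = -9*(-27) = 243)
c = 243
1/(264693 + (-35986 - 1*206511)) + c*(-14) = 1/(264693 + (-35986 - 1*206511)) + 243*(-14) = 1/(264693 + (-35986 - 206511)) - 3402 = 1/(264693 - 242497) - 3402 = 1/22196 - 3402 = -75510791/22196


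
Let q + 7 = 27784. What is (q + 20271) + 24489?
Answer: 72537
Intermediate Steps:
q = 27777 (q = -7 + 27784 = 27777)
(q + 20271) + 24489 = (27777 + 20271) + 24489 = 48048 + 24489 = 72537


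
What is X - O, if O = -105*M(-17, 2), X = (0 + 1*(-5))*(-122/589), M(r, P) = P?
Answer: 124300/589 ≈ 211.04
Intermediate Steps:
X = 610/589 (X = (0 - 5)*(-122*1/589) = -5*(-122/589) = 610/589 ≈ 1.0357)
O = -210 (O = -105*2 = -210)
X - O = 610/589 - 1*(-210) = 610/589 + 210 = 124300/589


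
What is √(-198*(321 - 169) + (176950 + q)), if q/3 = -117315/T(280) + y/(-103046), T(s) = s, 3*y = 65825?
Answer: √303018419443471410/1442644 ≈ 381.57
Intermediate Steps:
y = 65825/3 (y = (⅓)*65825 = 65825/3 ≈ 21942.)
q = -3628495547/2885288 (q = 3*(-117315/280 + (65825/3)/(-103046)) = 3*(-117315*1/280 + (65825/3)*(-1/103046)) = 3*(-23463/56 - 65825/309138) = 3*(-3628495547/8655864) = -3628495547/2885288 ≈ -1257.6)
√(-198*(321 - 169) + (176950 + q)) = √(-198*(321 - 169) + (176950 - 3628495547/2885288)) = √(-198*152 + 506923216053/2885288) = √(-30096 + 506923216053/2885288) = √(420087588405/2885288) = √303018419443471410/1442644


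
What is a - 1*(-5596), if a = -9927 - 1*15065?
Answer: -19396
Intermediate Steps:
a = -24992 (a = -9927 - 15065 = -24992)
a - 1*(-5596) = -24992 - 1*(-5596) = -24992 + 5596 = -19396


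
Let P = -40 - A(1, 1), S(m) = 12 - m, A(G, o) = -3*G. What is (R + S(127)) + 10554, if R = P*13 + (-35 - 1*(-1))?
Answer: 9924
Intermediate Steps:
P = -37 (P = -40 - (-3) = -40 - 1*(-3) = -40 + 3 = -37)
R = -515 (R = -37*13 + (-35 - 1*(-1)) = -481 + (-35 + 1) = -481 - 34 = -515)
(R + S(127)) + 10554 = (-515 + (12 - 1*127)) + 10554 = (-515 + (12 - 127)) + 10554 = (-515 - 115) + 10554 = -630 + 10554 = 9924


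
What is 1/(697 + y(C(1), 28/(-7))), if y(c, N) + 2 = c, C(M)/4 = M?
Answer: 1/699 ≈ 0.0014306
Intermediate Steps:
C(M) = 4*M
y(c, N) = -2 + c
1/(697 + y(C(1), 28/(-7))) = 1/(697 + (-2 + 4*1)) = 1/(697 + (-2 + 4)) = 1/(697 + 2) = 1/699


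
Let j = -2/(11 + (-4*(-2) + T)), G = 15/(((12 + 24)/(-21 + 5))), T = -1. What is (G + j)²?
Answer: 3721/81 ≈ 45.938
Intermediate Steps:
G = -20/3 (G = 15/((36/(-16))) = 15/((36*(-1/16))) = 15/(-9/4) = 15*(-4/9) = -20/3 ≈ -6.6667)
j = -⅑ (j = -2/(11 + (-4*(-2) - 1)) = -2/(11 + (8 - 1)) = -2/(11 + 7) = -2/18 = -2*1/18 = -⅑ ≈ -0.11111)
(G + j)² = (-20/3 - ⅑)² = (-61/9)² = 3721/81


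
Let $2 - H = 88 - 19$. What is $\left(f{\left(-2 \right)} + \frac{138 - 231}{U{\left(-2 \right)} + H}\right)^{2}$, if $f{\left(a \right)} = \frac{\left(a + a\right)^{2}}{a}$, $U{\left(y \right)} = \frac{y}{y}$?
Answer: $\frac{21025}{484} \approx 43.44$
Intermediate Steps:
$H = -67$ ($H = 2 - \left(88 - 19\right) = 2 - 69 = -67$)
$U{\left(y \right)} = 1$
$f{\left(a \right)} = 4 a$ ($f{\left(a \right)} = \frac{\left(2 a\right)^{2}}{a} = \frac{4 a^{2}}{a} = 4 a$)
$\left(f{\left(-2 \right)} + \frac{138 - 231}{U{\left(-2 \right)} + H}\right)^{2} = \left(4 \left(-2\right) + \frac{138 - 231}{1 - 67}\right)^{2} = \left(-8 - \frac{93}{-66}\right)^{2} = \left(-8 - - \frac{31}{22}\right)^{2} = \left(-8 + \frac{31}{22}\right)^{2} = \left(- \frac{145}{22}\right)^{2} = \frac{21025}{484}$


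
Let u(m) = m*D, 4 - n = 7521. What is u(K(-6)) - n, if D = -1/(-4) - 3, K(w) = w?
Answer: 15067/2 ≈ 7533.5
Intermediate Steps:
n = -7517 (n = 4 - 1*7521 = 4 - 7521 = -7517)
D = -11/4 (D = -¼*(-1) - 3 = ¼ - 3 = -11/4 ≈ -2.7500)
u(m) = -11*m/4 (u(m) = m*(-11/4) = -11*m/4)
u(K(-6)) - n = -11/4*(-6) - 1*(-7517) = 33/2 + 7517 = 15067/2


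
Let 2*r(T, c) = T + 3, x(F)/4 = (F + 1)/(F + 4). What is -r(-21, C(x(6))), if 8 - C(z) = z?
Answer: 9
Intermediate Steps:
x(F) = 4*(1 + F)/(4 + F) (x(F) = 4*((F + 1)/(F + 4)) = 4*((1 + F)/(4 + F)) = 4*(1 + F)/(4 + F))
C(z) = 8 - z
r(T, c) = 3/2 + T/2 (r(T, c) = (T + 3)/2 = (3 + T)/2 = 3/2 + T/2)
-r(-21, C(x(6))) = -(3/2 + (½)*(-21)) = -(3/2 - 21/2) = -1*(-9) = 9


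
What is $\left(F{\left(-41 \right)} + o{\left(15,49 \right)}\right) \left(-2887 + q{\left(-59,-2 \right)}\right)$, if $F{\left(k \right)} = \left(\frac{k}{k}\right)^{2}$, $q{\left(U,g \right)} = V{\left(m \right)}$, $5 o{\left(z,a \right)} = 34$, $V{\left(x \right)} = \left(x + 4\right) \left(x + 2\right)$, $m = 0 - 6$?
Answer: $- \frac{112281}{5} \approx -22456.0$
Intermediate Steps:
$m = -6$ ($m = 0 - 6 = -6$)
$V{\left(x \right)} = \left(2 + x\right) \left(4 + x\right)$ ($V{\left(x \right)} = \left(4 + x\right) \left(2 + x\right) = \left(2 + x\right) \left(4 + x\right)$)
$o{\left(z,a \right)} = \frac{34}{5}$ ($o{\left(z,a \right)} = \frac{1}{5} \cdot 34 = \frac{34}{5}$)
$q{\left(U,g \right)} = 8$ ($q{\left(U,g \right)} = 8 + \left(-6\right)^{2} + 6 \left(-6\right) = 8 + 36 - 36 = 8$)
$F{\left(k \right)} = 1$ ($F{\left(k \right)} = 1^{2} = 1$)
$\left(F{\left(-41 \right)} + o{\left(15,49 \right)}\right) \left(-2887 + q{\left(-59,-2 \right)}\right) = \left(1 + \frac{34}{5}\right) \left(-2887 + 8\right) = \frac{39}{5} \left(-2879\right) = - \frac{112281}{5}$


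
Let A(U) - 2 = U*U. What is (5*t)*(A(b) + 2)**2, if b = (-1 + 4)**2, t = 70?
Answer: 2528750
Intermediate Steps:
b = 9 (b = 3**2 = 9)
A(U) = 2 + U**2 (A(U) = 2 + U*U = 2 + U**2)
(5*t)*(A(b) + 2)**2 = (5*70)*((2 + 9**2) + 2)**2 = 350*((2 + 81) + 2)**2 = 350*(83 + 2)**2 = 350*85**2 = 350*7225 = 2528750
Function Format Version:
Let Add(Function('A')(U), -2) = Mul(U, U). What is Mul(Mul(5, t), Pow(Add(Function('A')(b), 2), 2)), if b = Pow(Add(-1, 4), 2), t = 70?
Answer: 2528750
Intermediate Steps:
b = 9 (b = Pow(3, 2) = 9)
Function('A')(U) = Add(2, Pow(U, 2)) (Function('A')(U) = Add(2, Mul(U, U)) = Add(2, Pow(U, 2)))
Mul(Mul(5, t), Pow(Add(Function('A')(b), 2), 2)) = Mul(Mul(5, 70), Pow(Add(Add(2, Pow(9, 2)), 2), 2)) = Mul(350, Pow(Add(Add(2, 81), 2), 2)) = Mul(350, Pow(Add(83, 2), 2)) = Mul(350, Pow(85, 2)) = Mul(350, 7225) = 2528750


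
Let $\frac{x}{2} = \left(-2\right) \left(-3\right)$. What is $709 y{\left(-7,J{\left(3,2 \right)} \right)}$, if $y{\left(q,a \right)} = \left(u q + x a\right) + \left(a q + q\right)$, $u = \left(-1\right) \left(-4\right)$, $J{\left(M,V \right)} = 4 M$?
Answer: $17725$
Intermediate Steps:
$x = 12$ ($x = 2 \left(\left(-2\right) \left(-3\right)\right) = 2 \cdot 6 = 12$)
$u = 4$
$y{\left(q,a \right)} = 5 q + 12 a + a q$ ($y{\left(q,a \right)} = \left(4 q + 12 a\right) + \left(a q + q\right) = \left(4 q + 12 a\right) + \left(q + a q\right) = 5 q + 12 a + a q$)
$709 y{\left(-7,J{\left(3,2 \right)} \right)} = 709 \left(5 \left(-7\right) + 12 \cdot 4 \cdot 3 + 4 \cdot 3 \left(-7\right)\right) = 709 \left(-35 + 12 \cdot 12 + 12 \left(-7\right)\right) = 709 \left(-35 + 144 - 84\right) = 709 \cdot 25 = 17725$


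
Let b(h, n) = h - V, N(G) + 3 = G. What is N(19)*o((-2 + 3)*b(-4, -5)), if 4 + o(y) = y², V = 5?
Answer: 1232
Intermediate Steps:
N(G) = -3 + G
b(h, n) = -5 + h (b(h, n) = h - 1*5 = h - 5 = -5 + h)
o(y) = -4 + y²
N(19)*o((-2 + 3)*b(-4, -5)) = (-3 + 19)*(-4 + ((-2 + 3)*(-5 - 4))²) = 16*(-4 + (1*(-9))²) = 16*(-4 + (-9)²) = 16*(-4 + 81) = 16*77 = 1232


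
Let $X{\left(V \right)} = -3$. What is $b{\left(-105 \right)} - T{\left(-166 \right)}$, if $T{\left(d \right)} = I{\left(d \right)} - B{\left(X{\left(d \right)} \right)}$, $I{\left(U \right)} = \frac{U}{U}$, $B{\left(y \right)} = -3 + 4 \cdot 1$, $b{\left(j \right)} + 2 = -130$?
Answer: $-132$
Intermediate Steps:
$b{\left(j \right)} = -132$ ($b{\left(j \right)} = -2 - 130 = -132$)
$B{\left(y \right)} = 1$ ($B{\left(y \right)} = -3 + 4 = 1$)
$I{\left(U \right)} = 1$
$T{\left(d \right)} = 0$ ($T{\left(d \right)} = 1 - 1 = 0$)
$b{\left(-105 \right)} - T{\left(-166 \right)} = -132 - 0 = -132 + 0 = -132$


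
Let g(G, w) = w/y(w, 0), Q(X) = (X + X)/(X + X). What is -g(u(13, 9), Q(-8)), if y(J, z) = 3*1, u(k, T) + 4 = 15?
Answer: -⅓ ≈ -0.33333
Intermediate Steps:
u(k, T) = 11 (u(k, T) = -4 + 15 = 11)
y(J, z) = 3
Q(X) = 1 (Q(X) = (2*X)/((2*X)) = (2*X)*(1/(2*X)) = 1)
g(G, w) = w/3
-g(u(13, 9), Q(-8)) = -1/3 = -1*⅓ = -⅓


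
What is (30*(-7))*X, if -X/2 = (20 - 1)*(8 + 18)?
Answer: 207480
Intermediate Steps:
X = -988 (X = -2*(20 - 1)*(8 + 18) = -38*26 = -2*494 = -988)
(30*(-7))*X = (30*(-7))*(-988) = -210*(-988) = 207480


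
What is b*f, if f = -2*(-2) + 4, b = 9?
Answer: 72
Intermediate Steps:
f = 8 (f = 4 + 4 = 8)
b*f = 9*8 = 72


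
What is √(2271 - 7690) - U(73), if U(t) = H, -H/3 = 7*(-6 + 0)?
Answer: -126 + I*√5419 ≈ -126.0 + 73.614*I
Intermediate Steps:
H = 126 (H = -21*(-6 + 0) = -21*(-6) = -3*(-42) = 126)
U(t) = 126
√(2271 - 7690) - U(73) = √(2271 - 7690) - 1*126 = √(-5419) - 126 = I*√5419 - 126 = -126 + I*√5419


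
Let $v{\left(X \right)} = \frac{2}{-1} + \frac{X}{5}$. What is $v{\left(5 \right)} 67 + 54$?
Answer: $-13$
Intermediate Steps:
$v{\left(X \right)} = -2 + \frac{X}{5}$ ($v{\left(X \right)} = 2 \left(-1\right) + X \frac{1}{5} = -2 + \frac{X}{5}$)
$v{\left(5 \right)} 67 + 54 = \left(-2 + \frac{1}{5} \cdot 5\right) 67 + 54 = \left(-2 + 1\right) 67 + 54 = \left(-1\right) 67 + 54 = -67 + 54 = -13$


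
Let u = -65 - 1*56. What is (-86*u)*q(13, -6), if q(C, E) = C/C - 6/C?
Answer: 72842/13 ≈ 5603.2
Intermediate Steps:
q(C, E) = 1 - 6/C
u = -121 (u = -65 - 56 = -121)
(-86*u)*q(13, -6) = (-86*(-121))*((-6 + 13)/13) = 10406*((1/13)*7) = 10406*(7/13) = 72842/13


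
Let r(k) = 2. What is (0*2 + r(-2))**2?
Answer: 4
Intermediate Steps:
(0*2 + r(-2))**2 = (0*2 + 2)**2 = (0 + 2)**2 = 2**2 = 4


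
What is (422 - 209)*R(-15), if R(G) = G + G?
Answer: -6390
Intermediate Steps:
R(G) = 2*G
(422 - 209)*R(-15) = (422 - 209)*(2*(-15)) = 213*(-30) = -6390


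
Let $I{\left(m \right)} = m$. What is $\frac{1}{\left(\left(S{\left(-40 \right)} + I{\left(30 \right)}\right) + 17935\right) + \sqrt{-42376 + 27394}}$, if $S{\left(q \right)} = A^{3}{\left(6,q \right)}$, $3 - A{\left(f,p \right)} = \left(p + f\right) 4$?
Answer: $\frac{1351792}{3654683230019} - \frac{i \sqrt{14982}}{7309366460038} \approx 3.6988 \cdot 10^{-7} - 1.6746 \cdot 10^{-11} i$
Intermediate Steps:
$A{\left(f,p \right)} = 3 - 4 f - 4 p$ ($A{\left(f,p \right)} = 3 - \left(p + f\right) 4 = 3 - \left(f + p\right) 4 = 3 - \left(4 f + 4 p\right) = 3 - 4 f - 4 p$)
$S{\left(q \right)} = \left(-21 - 4 q\right)^{3}$ ($S{\left(q \right)} = \left(3 - 24 - 4 q\right)^{3} = \left(-21 - 4 q\right)^{3}$)
$\frac{1}{\left(\left(S{\left(-40 \right)} + I{\left(30 \right)}\right) + 17935\right) + \sqrt{-42376 + 27394}} = \frac{1}{\left(\left(- \left(21 + 4 \left(-40\right)\right)^{3} + 30\right) + 17935\right) + \sqrt{-42376 + 27394}} = \frac{1}{\left(\left(- \left(21 - 160\right)^{3} + 30\right) + 17935\right) + \sqrt{-14982}} = \frac{1}{\left(\left(- \left(-139\right)^{3} + 30\right) + 17935\right) + i \sqrt{14982}} = \frac{1}{\left(\left(\left(-1\right) \left(-2685619\right) + 30\right) + 17935\right) + i \sqrt{14982}} = \frac{1}{\left(\left(2685619 + 30\right) + 17935\right) + i \sqrt{14982}} = \frac{1}{\left(2685649 + 17935\right) + i \sqrt{14982}} = \frac{1}{2703584 + i \sqrt{14982}}$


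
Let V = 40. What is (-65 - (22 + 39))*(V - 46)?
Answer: 756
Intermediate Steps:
(-65 - (22 + 39))*(V - 46) = (-65 - (22 + 39))*(40 - 46) = (-65 - 1*61)*(-6) = (-65 - 61)*(-6) = -126*(-6) = 756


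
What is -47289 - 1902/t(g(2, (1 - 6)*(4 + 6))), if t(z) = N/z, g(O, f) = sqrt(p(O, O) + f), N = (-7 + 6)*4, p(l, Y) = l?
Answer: -47289 + 1902*I*sqrt(3) ≈ -47289.0 + 3294.4*I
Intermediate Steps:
N = -4 (N = -1*4 = -4)
g(O, f) = sqrt(O + f)
t(z) = -4/z
-47289 - 1902/t(g(2, (1 - 6)*(4 + 6))) = -47289 - 1902/((-4/sqrt(2 + (1 - 6)*(4 + 6)))) = -47289 - 1902/((-4/sqrt(2 - 5*10))) = -47289 - 1902/((-4/sqrt(2 - 50))) = -47289 - 1902/((-4*(-I*sqrt(3)/12))) = -47289 - 1902/((-(-1)*I*sqrt(3)/3)) = -47289 - 1902/(I*sqrt(3)/3) = -47289 - 1902*(-I*sqrt(3)) = -47289 - (-1902)*I*sqrt(3) = -47289 + 1902*I*sqrt(3)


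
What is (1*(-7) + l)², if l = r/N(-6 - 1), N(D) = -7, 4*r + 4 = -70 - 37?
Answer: 7225/784 ≈ 9.2156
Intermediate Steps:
r = -111/4 (r = -1 + (-70 - 37)/4 = -1 + (¼)*(-107) = -1 - 107/4 = -111/4 ≈ -27.750)
l = 111/28 (l = -111/4/(-7) = -111/4*(-⅐) = 111/28 ≈ 3.9643)
(1*(-7) + l)² = (1*(-7) + 111/28)² = (-7 + 111/28)² = (-85/28)² = 7225/784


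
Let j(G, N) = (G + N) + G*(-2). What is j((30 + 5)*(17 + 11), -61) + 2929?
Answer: 1888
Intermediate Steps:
j(G, N) = N - G (j(G, N) = (G + N) - 2*G = N - G)
j((30 + 5)*(17 + 11), -61) + 2929 = (-61 - (30 + 5)*(17 + 11)) + 2929 = (-61 - 35*28) + 2929 = (-61 - 1*980) + 2929 = (-61 - 980) + 2929 = -1041 + 2929 = 1888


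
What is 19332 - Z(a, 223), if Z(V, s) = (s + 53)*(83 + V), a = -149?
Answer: 37548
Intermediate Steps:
Z(V, s) = (53 + s)*(83 + V)
19332 - Z(a, 223) = 19332 - (4399 + 53*(-149) + 83*223 - 149*223) = 19332 - (4399 - 7897 + 18509 - 33227) = 19332 - 1*(-18216) = 19332 + 18216 = 37548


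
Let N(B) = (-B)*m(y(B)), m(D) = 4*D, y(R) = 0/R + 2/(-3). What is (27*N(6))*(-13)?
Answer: -5616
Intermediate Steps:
y(R) = -⅔ (y(R) = 0 + 2*(-⅓) = 0 - ⅔ = -⅔)
N(B) = 8*B/3 (N(B) = (-B)*(4*(-⅔)) = -B*(-8/3) = 8*B/3)
(27*N(6))*(-13) = (27*((8/3)*6))*(-13) = (27*16)*(-13) = 432*(-13) = -5616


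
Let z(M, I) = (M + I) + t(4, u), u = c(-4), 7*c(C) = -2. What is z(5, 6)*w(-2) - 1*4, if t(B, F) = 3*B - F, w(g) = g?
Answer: -354/7 ≈ -50.571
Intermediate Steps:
c(C) = -2/7 (c(C) = (⅐)*(-2) = -2/7)
u = -2/7 ≈ -0.28571
t(B, F) = -F + 3*B
z(M, I) = 86/7 + I + M (z(M, I) = (M + I) + (-1*(-2/7) + 3*4) = (I + M) + (2/7 + 12) = (I + M) + 86/7 = 86/7 + I + M)
z(5, 6)*w(-2) - 1*4 = (86/7 + 6 + 5)*(-2) - 1*4 = (163/7)*(-2) - 4 = -326/7 - 4 = -354/7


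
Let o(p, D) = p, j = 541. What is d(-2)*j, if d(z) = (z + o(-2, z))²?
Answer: 8656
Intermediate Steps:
d(z) = (-2 + z)² (d(z) = (z - 2)² = (-2 + z)²)
d(-2)*j = (-2 - 2)²*541 = (-4)²*541 = 16*541 = 8656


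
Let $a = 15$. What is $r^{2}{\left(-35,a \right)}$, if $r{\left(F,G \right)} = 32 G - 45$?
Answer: $189225$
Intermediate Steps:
$r{\left(F,G \right)} = -45 + 32 G$
$r^{2}{\left(-35,a \right)} = \left(-45 + 32 \cdot 15\right)^{2} = \left(-45 + 480\right)^{2} = 435^{2} = 189225$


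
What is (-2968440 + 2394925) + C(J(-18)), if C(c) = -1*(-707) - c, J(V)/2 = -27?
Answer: -572754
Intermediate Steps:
J(V) = -54 (J(V) = 2*(-27) = -54)
C(c) = 707 - c
(-2968440 + 2394925) + C(J(-18)) = (-2968440 + 2394925) + (707 - 1*(-54)) = -573515 + (707 + 54) = -573515 + 761 = -572754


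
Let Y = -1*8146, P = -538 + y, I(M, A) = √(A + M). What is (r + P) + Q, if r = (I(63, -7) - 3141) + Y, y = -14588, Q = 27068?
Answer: 655 + 2*√14 ≈ 662.48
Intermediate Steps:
P = -15126 (P = -538 - 14588 = -15126)
Y = -8146
r = -11287 + 2*√14 (r = (√(-7 + 63) - 3141) - 8146 = (√56 - 3141) - 8146 = (2*√14 - 3141) - 8146 = (-3141 + 2*√14) - 8146 = -11287 + 2*√14 ≈ -11280.)
(r + P) + Q = ((-11287 + 2*√14) - 15126) + 27068 = (-26413 + 2*√14) + 27068 = 655 + 2*√14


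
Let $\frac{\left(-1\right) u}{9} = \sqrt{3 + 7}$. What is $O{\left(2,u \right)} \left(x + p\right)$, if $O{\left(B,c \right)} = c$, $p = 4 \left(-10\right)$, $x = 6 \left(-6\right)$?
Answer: $684 \sqrt{10} \approx 2163.0$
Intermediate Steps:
$x = -36$
$u = - 9 \sqrt{10}$ ($u = - 9 \sqrt{3 + 7} = - 9 \sqrt{10} \approx -28.461$)
$p = -40$
$O{\left(2,u \right)} \left(x + p\right) = - 9 \sqrt{10} \left(-36 - 40\right) = - 9 \sqrt{10} \left(-76\right) = 684 \sqrt{10}$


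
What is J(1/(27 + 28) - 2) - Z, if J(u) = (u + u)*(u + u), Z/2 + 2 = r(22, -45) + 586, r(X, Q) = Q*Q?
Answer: -15736926/3025 ≈ -5202.3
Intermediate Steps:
r(X, Q) = Q**2
Z = 5218 (Z = -4 + 2*((-45)**2 + 586) = -4 + 2*(2025 + 586) = -4 + 2*2611 = -4 + 5222 = 5218)
J(u) = 4*u**2 (J(u) = (2*u)*(2*u) = 4*u**2)
J(1/(27 + 28) - 2) - Z = 4*(1/(27 + 28) - 2)**2 - 1*5218 = 4*(1/55 - 2)**2 - 5218 = 4*(-109/55)**2 - 5218 = 4*(11881/3025) - 5218 = 47524/3025 - 5218 = -15736926/3025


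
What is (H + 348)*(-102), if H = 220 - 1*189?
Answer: -38658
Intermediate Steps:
H = 31 (H = 220 - 189 = 31)
(H + 348)*(-102) = (31 + 348)*(-102) = 379*(-102) = -38658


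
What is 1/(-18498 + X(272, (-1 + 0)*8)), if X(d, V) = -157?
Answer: -1/18655 ≈ -5.3605e-5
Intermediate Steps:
1/(-18498 + X(272, (-1 + 0)*8)) = 1/(-18498 - 157) = 1/(-18655) = -1/18655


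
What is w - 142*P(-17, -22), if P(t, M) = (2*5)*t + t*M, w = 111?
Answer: -28857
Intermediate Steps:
P(t, M) = 10*t + M*t
w - 142*P(-17, -22) = 111 - (-2414)*(10 - 22) = 111 - (-2414)*(-12) = 111 - 142*204 = 111 - 28968 = -28857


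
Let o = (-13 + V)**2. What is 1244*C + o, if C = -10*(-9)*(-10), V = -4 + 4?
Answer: -1119431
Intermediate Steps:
V = 0
o = 169 (o = (-13 + 0)**2 = (-13)**2 = 169)
C = -900 (C = 90*(-10) = -900)
1244*C + o = 1244*(-900) + 169 = -1119600 + 169 = -1119431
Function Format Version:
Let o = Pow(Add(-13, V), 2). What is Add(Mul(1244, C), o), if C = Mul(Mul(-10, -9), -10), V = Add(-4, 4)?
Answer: -1119431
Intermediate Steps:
V = 0
o = 169 (o = Pow(Add(-13, 0), 2) = Pow(-13, 2) = 169)
C = -900 (C = Mul(90, -10) = -900)
Add(Mul(1244, C), o) = Add(Mul(1244, -900), 169) = Add(-1119600, 169) = -1119431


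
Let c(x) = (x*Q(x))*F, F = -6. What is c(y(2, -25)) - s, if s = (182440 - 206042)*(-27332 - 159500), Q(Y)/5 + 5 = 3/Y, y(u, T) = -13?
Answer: -4409610904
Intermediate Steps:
Q(Y) = -25 + 15/Y (Q(Y) = -25 + 5*(3/Y) = -25 + 15/Y)
s = 4409608864 (s = -23602*(-186832) = 4409608864)
c(x) = -6*x*(-25 + 15/x) (c(x) = (x*(-25 + 15/x))*(-6) = -6*x*(-25 + 15/x))
c(y(2, -25)) - s = (-90 + 150*(-13)) - 1*4409608864 = (-90 - 1950) - 4409608864 = -2040 - 4409608864 = -4409610904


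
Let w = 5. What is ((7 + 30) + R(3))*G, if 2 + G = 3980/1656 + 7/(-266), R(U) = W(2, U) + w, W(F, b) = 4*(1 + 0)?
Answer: 2966/171 ≈ 17.345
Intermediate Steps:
W(F, b) = 4 (W(F, b) = 4*1 = 4)
R(U) = 9 (R(U) = 4 + 5 = 9)
G = 1483/3933 (G = -2 + (3980/1656 + 7/(-266)) = -2 + (3980*(1/1656) + 7*(-1/266)) = -2 + (995/414 - 1/38) = -2 + 9349/3933 = 1483/3933 ≈ 0.37707)
((7 + 30) + R(3))*G = ((7 + 30) + 9)*(1483/3933) = (37 + 9)*(1483/3933) = 46*(1483/3933) = 2966/171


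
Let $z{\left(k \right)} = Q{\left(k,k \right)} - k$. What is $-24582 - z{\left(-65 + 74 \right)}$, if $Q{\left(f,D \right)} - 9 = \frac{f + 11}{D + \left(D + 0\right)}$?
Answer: $- \frac{221248}{9} \approx -24583.0$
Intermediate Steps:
$Q{\left(f,D \right)} = 9 + \frac{11 + f}{2 D}$ ($Q{\left(f,D \right)} = 9 + \frac{f + 11}{D + \left(D + 0\right)} = 9 + \frac{11 + f}{D + D} = 9 + \frac{11 + f}{2 D}$)
$z{\left(k \right)} = - k + \frac{11 + 19 k}{2 k}$ ($z{\left(k \right)} = \frac{11 + k + 18 k}{2 k} - k = \frac{11 + 19 k}{2 k} - k = - k + \frac{11 + 19 k}{2 k}$)
$-24582 - z{\left(-65 + 74 \right)} = -24582 - \left(\frac{19}{2} - \left(-65 + 74\right) + \frac{11}{2 \left(-65 + 74\right)}\right) = -24582 - \left(\frac{19}{2} - 9 + \frac{11}{2 \cdot 9}\right) = -24582 - \left(\frac{19}{2} - 9 + \frac{11}{2} \cdot \frac{1}{9}\right) = -24582 - \left(\frac{19}{2} - 9 + \frac{11}{18}\right) = -24582 - \frac{10}{9} = - \frac{221248}{9}$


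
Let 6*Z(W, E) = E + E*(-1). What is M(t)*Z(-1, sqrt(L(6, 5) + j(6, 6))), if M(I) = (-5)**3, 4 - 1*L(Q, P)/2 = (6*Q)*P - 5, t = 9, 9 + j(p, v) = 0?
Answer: 0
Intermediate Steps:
j(p, v) = -9 (j(p, v) = -9 + 0 = -9)
L(Q, P) = 18 - 12*P*Q (L(Q, P) = 8 - 2*((6*Q)*P - 5) = 8 - 2*(6*P*Q - 5) = 8 - 2*(-5 + 6*P*Q) = 8 + (10 - 12*P*Q) = 18 - 12*P*Q)
M(I) = -125
Z(W, E) = 0 (Z(W, E) = (E + E*(-1))/6 = (E - E)/6 = (1/6)*0 = 0)
M(t)*Z(-1, sqrt(L(6, 5) + j(6, 6))) = -125*0 = 0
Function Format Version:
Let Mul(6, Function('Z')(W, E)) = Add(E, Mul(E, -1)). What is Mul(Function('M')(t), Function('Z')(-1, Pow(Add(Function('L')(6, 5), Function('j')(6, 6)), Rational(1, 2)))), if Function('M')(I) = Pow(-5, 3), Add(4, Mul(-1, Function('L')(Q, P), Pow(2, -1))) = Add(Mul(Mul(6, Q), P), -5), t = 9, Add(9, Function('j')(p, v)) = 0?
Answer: 0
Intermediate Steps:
Function('j')(p, v) = -9 (Function('j')(p, v) = Add(-9, 0) = -9)
Function('L')(Q, P) = Add(18, Mul(-12, P, Q)) (Function('L')(Q, P) = Add(8, Mul(-2, Add(Mul(Mul(6, Q), P), -5))) = Add(8, Mul(-2, Add(Mul(6, P, Q), -5))) = Add(8, Mul(-2, Add(-5, Mul(6, P, Q)))) = Add(8, Add(10, Mul(-12, P, Q))) = Add(18, Mul(-12, P, Q)))
Function('M')(I) = -125
Function('Z')(W, E) = 0 (Function('Z')(W, E) = Mul(Rational(1, 6), Add(E, Mul(E, -1))) = Mul(Rational(1, 6), Add(E, Mul(-1, E))) = Mul(Rational(1, 6), 0) = 0)
Mul(Function('M')(t), Function('Z')(-1, Pow(Add(Function('L')(6, 5), Function('j')(6, 6)), Rational(1, 2)))) = Mul(-125, 0) = 0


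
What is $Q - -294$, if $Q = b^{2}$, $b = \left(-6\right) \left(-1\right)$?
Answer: $330$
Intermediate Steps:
$b = 6$
$Q = 36$ ($Q = 6^{2} = 36$)
$Q - -294 = 36 - -294 = 36 + 294 = 330$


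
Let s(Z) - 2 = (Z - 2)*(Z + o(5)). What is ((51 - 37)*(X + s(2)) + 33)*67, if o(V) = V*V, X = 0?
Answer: 4087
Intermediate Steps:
o(V) = V²
s(Z) = 2 + (-2 + Z)*(25 + Z) (s(Z) = 2 + (Z - 2)*(Z + 5²) = 2 + (-2 + Z)*(Z + 25) = 2 + (-2 + Z)*(25 + Z))
((51 - 37)*(X + s(2)) + 33)*67 = ((51 - 37)*(0 + (-48 + 2² + 23*2)) + 33)*67 = (14*(0 + (-48 + 4 + 46)) + 33)*67 = (14*(0 + 2) + 33)*67 = (14*2 + 33)*67 = (28 + 33)*67 = 61*67 = 4087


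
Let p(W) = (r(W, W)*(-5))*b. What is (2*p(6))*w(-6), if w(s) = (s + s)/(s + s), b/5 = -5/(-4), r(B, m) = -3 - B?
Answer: 1125/2 ≈ 562.50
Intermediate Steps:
b = 25/4 (b = 5*(-5/(-4)) = 5*(-5*(-¼)) = 5*(5/4) = 25/4 ≈ 6.2500)
w(s) = 1 (w(s) = (2*s)/((2*s)) = (2*s)*(1/(2*s)) = 1)
p(W) = 375/4 + 125*W/4 (p(W) = ((-3 - W)*(-5))*(25/4) = (15 + 5*W)*(25/4) = 375/4 + 125*W/4)
(2*p(6))*w(-6) = (2*(375/4 + (125/4)*6))*1 = (2*(375/4 + 375/2))*1 = (2*(1125/4))*1 = (1125/2)*1 = 1125/2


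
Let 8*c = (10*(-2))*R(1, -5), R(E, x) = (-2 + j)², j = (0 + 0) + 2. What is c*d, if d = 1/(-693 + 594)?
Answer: 0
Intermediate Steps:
j = 2 (j = 0 + 2 = 2)
R(E, x) = 0 (R(E, x) = (-2 + 2)² = 0² = 0)
d = -1/99 (d = 1/(-99) = -1/99 ≈ -0.010101)
c = 0 (c = ((10*(-2))*0)/8 = (-20*0)/8 = (⅛)*0 = 0)
c*d = 0*(-1/99) = 0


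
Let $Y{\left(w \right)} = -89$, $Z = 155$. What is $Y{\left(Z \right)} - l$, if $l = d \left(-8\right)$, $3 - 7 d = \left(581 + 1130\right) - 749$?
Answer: $-1185$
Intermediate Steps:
$d = -137$ ($d = \frac{3}{7} - \frac{\left(581 + 1130\right) - 749}{7} = \frac{3}{7} - \frac{1711 - 749}{7} = \frac{3}{7} - \frac{962}{7} = -137$)
$l = 1096$ ($l = \left(-137\right) \left(-8\right) = 1096$)
$Y{\left(Z \right)} - l = -89 - 1096 = -1185$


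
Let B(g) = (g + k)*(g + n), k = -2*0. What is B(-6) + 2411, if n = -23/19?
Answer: 46631/19 ≈ 2454.3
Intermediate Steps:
n = -23/19 (n = -23*1/19 = -23/19 ≈ -1.2105)
k = 0
B(g) = g*(-23/19 + g) (B(g) = (g + 0)*(g - 23/19) = g*(-23/19 + g))
B(-6) + 2411 = (1/19)*(-6)*(-23 + 19*(-6)) + 2411 = (1/19)*(-6)*(-23 - 114) + 2411 = (1/19)*(-6)*(-137) + 2411 = 822/19 + 2411 = 46631/19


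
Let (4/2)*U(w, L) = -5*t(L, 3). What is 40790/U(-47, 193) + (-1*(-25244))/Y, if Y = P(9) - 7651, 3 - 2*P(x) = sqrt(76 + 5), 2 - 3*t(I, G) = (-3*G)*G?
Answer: -187690034/110983 ≈ -1691.2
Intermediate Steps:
t(I, G) = 2/3 + G**2 (t(I, G) = 2/3 - (-3*G)*G/3 = 2/3 - (-1)*G**2 = 2/3 + G**2)
P(x) = -3 (P(x) = 3/2 - sqrt(76 + 5)/2 = 3/2 - sqrt(81)/2 = 3/2 - 1/2*9 = 3/2 - 9/2 = -3)
U(w, L) = -145/6 (U(w, L) = (-5*(2/3 + 3**2))/2 = (-5*(2/3 + 9))/2 = (-5*29/3)/2 = (1/2)*(-145/3) = -145/6)
Y = -7654 (Y = -3 - 7651 = -7654)
40790/U(-47, 193) + (-1*(-25244))/Y = 40790/(-145/6) - 1*(-25244)/(-7654) = 40790*(-6/145) + 25244*(-1/7654) = -48948/29 - 12622/3827 = -187690034/110983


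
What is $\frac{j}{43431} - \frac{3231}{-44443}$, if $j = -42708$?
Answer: $- \frac{585915361}{643401311} \approx -0.91065$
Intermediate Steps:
$\frac{j}{43431} - \frac{3231}{-44443} = - \frac{42708}{43431} - \frac{3231}{-44443} = \left(-42708\right) \frac{1}{43431} - - \frac{3231}{44443} = - \frac{14236}{14477} + \frac{3231}{44443} = - \frac{585915361}{643401311}$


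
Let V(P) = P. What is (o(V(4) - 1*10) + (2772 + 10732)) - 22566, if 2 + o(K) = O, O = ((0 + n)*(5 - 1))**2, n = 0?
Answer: -9064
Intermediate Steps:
O = 0 (O = ((0 + 0)*(5 - 1))**2 = (0*4)**2 = 0**2 = 0)
o(K) = -2 (o(K) = -2 + 0 = -2)
(o(V(4) - 1*10) + (2772 + 10732)) - 22566 = (-2 + (2772 + 10732)) - 22566 = (-2 + 13504) - 22566 = 13502 - 22566 = -9064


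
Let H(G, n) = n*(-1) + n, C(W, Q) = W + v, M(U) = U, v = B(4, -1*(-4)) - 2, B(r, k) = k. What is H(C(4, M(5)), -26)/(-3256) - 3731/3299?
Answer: -3731/3299 ≈ -1.1309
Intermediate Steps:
v = 2 (v = -1*(-4) - 2 = 4 - 2 = 2)
C(W, Q) = 2 + W (C(W, Q) = W + 2 = 2 + W)
H(G, n) = 0 (H(G, n) = -n + n = 0)
H(C(4, M(5)), -26)/(-3256) - 3731/3299 = 0/(-3256) - 3731/3299 = 0*(-1/3256) - 3731*1/3299 = 0 - 3731/3299 = -3731/3299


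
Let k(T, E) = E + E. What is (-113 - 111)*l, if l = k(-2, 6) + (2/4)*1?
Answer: -2800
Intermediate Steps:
k(T, E) = 2*E
l = 25/2 (l = 2*6 + (2/4)*1 = 12 + (2*(1/4))*1 = 12 + (1/2)*1 = 12 + 1/2 = 25/2 ≈ 12.500)
(-113 - 111)*l = (-113 - 111)*(25/2) = -224*25/2 = -2800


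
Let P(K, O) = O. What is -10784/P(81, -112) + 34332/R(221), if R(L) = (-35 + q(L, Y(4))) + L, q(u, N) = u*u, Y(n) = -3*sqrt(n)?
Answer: 33284522/343189 ≈ 96.986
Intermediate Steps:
q(u, N) = u**2
R(L) = -35 + L + L**2 (R(L) = (-35 + L**2) + L = -35 + L + L**2)
-10784/P(81, -112) + 34332/R(221) = -10784/(-112) + 34332/(-35 + 221 + 221**2) = -10784*(-1/112) + 34332/(-35 + 221 + 48841) = 674/7 + 34332/49027 = 33284522/343189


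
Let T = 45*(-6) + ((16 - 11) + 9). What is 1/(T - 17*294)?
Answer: -1/5254 ≈ -0.00019033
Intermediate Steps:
T = -256 (T = -270 + (5 + 9) = -270 + 14 = -256)
1/(T - 17*294) = 1/(-256 - 17*294) = 1/(-256 - 4998) = 1/(-5254) = -1/5254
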